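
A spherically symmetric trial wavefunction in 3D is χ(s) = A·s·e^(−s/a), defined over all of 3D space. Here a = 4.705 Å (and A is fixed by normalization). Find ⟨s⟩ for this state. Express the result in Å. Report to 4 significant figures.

The expectation value is the |χ|²-weighted average of s: ∫ s|χ|² 4πs² ds.
Since the A² factors cancel between numerator and denominator, ⟨s⟩ = 5·a/2.
With a = 4.705, ⟨s⟩ = 11.763.

⟨s⟩ ≈ 11.76 Å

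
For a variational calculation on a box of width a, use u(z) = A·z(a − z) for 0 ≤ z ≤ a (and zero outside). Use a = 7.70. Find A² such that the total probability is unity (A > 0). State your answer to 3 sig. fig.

A^2 ≈ 0.00111

Normalization requires ∫|u|² dz = 1, integrated from 0 to a.
Expanding the polynomial and integrating term by term, the integral (without the A² prefactor) comes out to a^5/30.
So A² = (a^5/30)^(−1).
Substituting a = 7.70 gives A² = 0.001108, so A = 0.03329.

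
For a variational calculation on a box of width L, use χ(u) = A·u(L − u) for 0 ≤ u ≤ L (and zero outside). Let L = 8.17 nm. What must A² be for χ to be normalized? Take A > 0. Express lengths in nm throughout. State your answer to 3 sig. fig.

Normalization requires ∫|χ|² du = 1, integrated from 0 to L.
∫|χ|² du = A²·(L^5/30).
So A² = (L^5/30)^(−1).
Substituting L = 8.17 gives A² = 0.0008242, so A = 0.02871.

A^2 ≈ 0.000824 nm^(-5)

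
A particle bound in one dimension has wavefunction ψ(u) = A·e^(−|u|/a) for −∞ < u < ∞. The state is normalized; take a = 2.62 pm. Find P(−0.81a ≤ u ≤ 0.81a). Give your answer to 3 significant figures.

P ≈ 0.802

P = ∫_{−0.81a}^{0.81a} |ψ(u)|² du.
With A² fixed by ∫|ψ|² = 1, i.e. A² = (a)^(−1), substitute and integrate.
By symmetry take twice the u ≥ 0 contribution in numerator and denominator; the 2's cancel. Substituting t = u/a, A² and the length scale cancel in the ratio: P = ∫_{0}^{0.81} e^(-2·t) dt / ∫_{0}^{∞} e^(-2·t) dt.
With ∫ e^(-2·t) dt = -e^(-2·t)/2 + C, the region integral is 1/2 - e^(-81/50)/2 and the full one is 1/2.
Taking the ratio, P = 0.8021.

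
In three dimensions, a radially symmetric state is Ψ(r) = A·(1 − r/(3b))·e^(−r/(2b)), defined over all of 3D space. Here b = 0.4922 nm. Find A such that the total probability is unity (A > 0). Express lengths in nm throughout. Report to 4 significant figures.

Normalization requires ∫|Ψ|² 4πr² dr = 1, integrated from 0 to ∞.
Carrying out the integral gives A² · 8·π·b^3/3.
Plugging in b = 0.4922 yields A = 1.0005.

A ≈ 1.001 nm^(-3/2)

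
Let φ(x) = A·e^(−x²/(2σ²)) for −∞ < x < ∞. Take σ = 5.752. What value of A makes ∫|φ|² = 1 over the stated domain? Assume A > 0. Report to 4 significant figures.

We need A² ∫|f|² dx = 1, taking the integral from −∞ to ∞.
Differentiating ∫e^(−αx²) dx = √(π/α) under α to get the higher moments, carrying out the integral gives A² · √(π)·σ.
Setting this equal to 1 gives A² = 1/(√(π)·σ).
With σ = 5.752: A² = 0.098086 and A = 0.31319.

A ≈ 0.3132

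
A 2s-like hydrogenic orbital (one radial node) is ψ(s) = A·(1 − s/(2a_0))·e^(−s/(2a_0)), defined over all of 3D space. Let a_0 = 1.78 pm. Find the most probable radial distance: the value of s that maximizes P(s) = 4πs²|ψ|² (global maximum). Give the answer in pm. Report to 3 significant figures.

Differentiate P(s) = 4πs²|ψ|² with respect to s and set to zero.
Solving yields s = a_0·(√(5) + 3).
With a_0 = 1.78, the most probable radial distance is 9.320 pm.

s ≈ 9.32 pm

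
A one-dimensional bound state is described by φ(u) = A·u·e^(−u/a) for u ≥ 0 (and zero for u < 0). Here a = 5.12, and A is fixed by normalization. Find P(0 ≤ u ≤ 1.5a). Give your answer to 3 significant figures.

P ≈ 0.577

|φ|² is the probability density, so P = ∫_{0}^{1.5a} |φ|² du.
The normalization integral ∫|φ|²du over the whole domain equals a^3/4·A², and A² cancels in the ratio.
In terms of t = u/a (A² and the length scale cancel between numerator and denominator), P = [∫_{0}^{1.5} t^2·e^(-2·t) dt] / [∫_{0}^{∞} t^2·e^(-2·t) dt].
An antiderivative of t^2·e^(-2·t) is -(2·t^2 + 2·t + 1)·e^(-2·t)/4; evaluating from 0 to 1.5 gives 1/4 - 17·e^(-3)/8, while the full integral is 1/4.
Taking the ratio, P = 0.5768.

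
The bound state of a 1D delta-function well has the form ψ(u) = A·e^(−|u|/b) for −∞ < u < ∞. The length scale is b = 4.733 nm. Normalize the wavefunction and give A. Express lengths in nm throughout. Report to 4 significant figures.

A ≈ 0.4597 nm^(-1/2)

Require ∫ |ψ|² du = 1 over the whole domain.
The integral (without the A² prefactor) comes out to b.
Setting this equal to 1 gives A² = 1/(b).
Plugging in b = 4.733 yields A = 0.45965.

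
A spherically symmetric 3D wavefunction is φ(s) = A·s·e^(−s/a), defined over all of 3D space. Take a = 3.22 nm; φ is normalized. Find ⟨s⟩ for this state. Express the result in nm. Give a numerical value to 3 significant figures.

⟨s⟩ = ∫ s |φ|² 4πs² ds over the full domain.
Since the A² factors cancel between numerator and denominator, ⟨s⟩ = 5·a/2.
With a = 3.22, ⟨s⟩ = 8.050.

⟨s⟩ ≈ 8.05 nm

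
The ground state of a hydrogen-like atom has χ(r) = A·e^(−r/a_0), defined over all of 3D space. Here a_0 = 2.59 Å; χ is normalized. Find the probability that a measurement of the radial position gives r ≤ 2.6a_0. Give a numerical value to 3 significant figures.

P ≈ 0.891

With dV = 4πr²dr, the probability is ∫|χ|² dV over r ≤ 2.6a_0.
The full normalization integral is A²·[π·a_0^3] = 1, fixing A².
In terms of u = r/a_0 (A², 4π and the length scale all cancel between numerator and denominator), P = [∫_{0}^{2.6} u^2·e^(-2·u) du] / [∫_{0}^{∞} u^2·e^(-2·u) du].
With ∫ u^2·e^(-2·u) du = -(2·u^2 + 2·u + 1)·e^(-2·u)/4 + C, the region integral is 1/4 - 493·e^(-26/5)/100 and the full one is 1/4.
This evaluates to P = 0.8912.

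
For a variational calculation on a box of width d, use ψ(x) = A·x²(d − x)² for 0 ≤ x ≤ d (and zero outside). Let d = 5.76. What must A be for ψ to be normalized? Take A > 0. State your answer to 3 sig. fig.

Normalization requires ∫|ψ|² dx = 1, integrated from 0 to d.
With ψ = A·x²(d − x)², the integral evaluates to A²·[d^9/630].
So A² = (d^9/630)^(−1).
With d = 5.76: A² = 0.00009027 and A = 0.009501.

A ≈ 0.00950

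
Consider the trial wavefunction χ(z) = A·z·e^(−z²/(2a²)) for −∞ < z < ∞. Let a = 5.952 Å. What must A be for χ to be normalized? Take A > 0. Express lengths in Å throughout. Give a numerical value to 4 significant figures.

A ≈ 0.07315 Å^(-3/2)

Require ∫ |χ|² dz = 1 over the whole domain.
∫|χ|² dz = A²·(√(π)·a^3/2).
With a = 5.952: A² = 0.0053514 and A = 0.073153.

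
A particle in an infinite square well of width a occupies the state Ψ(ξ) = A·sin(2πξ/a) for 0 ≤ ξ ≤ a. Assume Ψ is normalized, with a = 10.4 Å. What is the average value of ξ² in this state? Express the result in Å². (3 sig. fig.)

⟨ξ²⟩ = ∫ ξ^2 |Ψ|² dξ over the full domain.
The ratio of the moment integral to the normalization integral gives ⟨ξ²⟩ = -a^2/(8·π^2) + a^2/3.
Putting a = 10.4 gives 34.68.

⟨ξ^2⟩ ≈ 34.7 Å^2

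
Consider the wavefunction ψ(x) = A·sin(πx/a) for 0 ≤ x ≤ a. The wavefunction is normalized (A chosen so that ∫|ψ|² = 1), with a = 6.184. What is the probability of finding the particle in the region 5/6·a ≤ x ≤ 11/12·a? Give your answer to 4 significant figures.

|ψ|² is the probability density, so P = ∫_{5/6·a}^{11/12·a} |ψ|² dx.
With A² fixed by ∫|ψ|² = 1, i.e. A² = (a/2)^(−1), substitute and integrate.
Substituting u = x/a, A² and the length scale cancel in the ratio: P = ∫_{5/6}^{11/12} sin(π·u)^2 du / ∫_{0}^{1} sin(π·u)^2 du.
An antiderivative of sin(π·u)^2 is u/2 - sin(2·π·u)/(4·π); evaluating from 5/6 to 11/12 gives -√(3)/(8·π) + 1/(8·π) + 1/24, while the full integral is 1/2.
The result is P = (-3·√(3) + 3 + π)/(12·π).

P ≈ 0.02508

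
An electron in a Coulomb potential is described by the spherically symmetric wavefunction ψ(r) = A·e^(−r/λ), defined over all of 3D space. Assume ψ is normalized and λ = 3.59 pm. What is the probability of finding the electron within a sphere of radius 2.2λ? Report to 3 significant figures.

P ≈ 0.815

Integrate the radial probability density 4πr²|ψ|² over r ≤ 2.2λ.
Normalization gives A² = 1/(π·λ^3).
Let u = r/λ; then A², 4π and the length scale all cancel, so P = ∫_{0}^{2.2} u^2·e^(-2·u) du ÷ ∫_{0}^{∞} u^2·e^(-2·u) du.
An antiderivative of u^2·e^(-2·u) is -(2·u^2 + 2·u + 1)·e^(-2·u)/4; evaluating from 0 to 2.2 gives 1/4 - 377·e^(-22/5)/100, while the full integral is 1/4.
Taking the ratio yields P = 0.8149.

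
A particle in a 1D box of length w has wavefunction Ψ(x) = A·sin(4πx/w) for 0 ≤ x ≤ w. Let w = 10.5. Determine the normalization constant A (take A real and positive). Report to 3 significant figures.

A ≈ 0.436

Require ∫ |Ψ|² dx = 1 over the whole domain.
∫|Ψ|² dx = A²·(w/2).
Plugging in w = 10.5 yields A = 0.4364.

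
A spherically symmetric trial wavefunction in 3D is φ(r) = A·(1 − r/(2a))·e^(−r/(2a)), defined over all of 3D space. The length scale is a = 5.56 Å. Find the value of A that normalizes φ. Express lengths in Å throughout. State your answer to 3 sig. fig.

Require ∫ |φ|² 4πr² dr = 1 over the whole domain.
(Spherical symmetry: dV = 4πr² dr.)
Carrying out the integral gives A² · 8·π·a^3.
Hence A² = 1/[8·π·a^3].
Plugging in a = 5.56 yields A = 0.01521.

A ≈ 0.0152 Å^(-3/2)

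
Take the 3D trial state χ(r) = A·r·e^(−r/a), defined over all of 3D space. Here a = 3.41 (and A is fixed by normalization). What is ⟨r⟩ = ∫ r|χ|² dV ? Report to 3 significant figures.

⟨r⟩ = ∫ r |χ|² 4πr² dr over the full domain.
Evaluating both integrals, ⟨r⟩ = 5·a/2.
Putting a = 3.41 gives 8.525.

⟨r⟩ ≈ 8.53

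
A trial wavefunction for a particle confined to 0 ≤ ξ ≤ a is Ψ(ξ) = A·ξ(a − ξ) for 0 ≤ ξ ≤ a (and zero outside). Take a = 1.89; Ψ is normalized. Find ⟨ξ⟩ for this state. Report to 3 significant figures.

⟨ξ⟩ ≈ 0.945

By definition ⟨ξ⟩ = ∫ ξ |Ψ(ξ)|² dξ.
Since the A² factors cancel between numerator and denominator, ⟨ξ⟩ = a/2.
With a = 1.89, ⟨ξ⟩ = 0.9450.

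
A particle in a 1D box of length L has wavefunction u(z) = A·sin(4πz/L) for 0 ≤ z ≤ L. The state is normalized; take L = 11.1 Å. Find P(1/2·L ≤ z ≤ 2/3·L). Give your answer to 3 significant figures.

|u|² is the probability density, so P = ∫_{1/2·L}^{2/3·L} |u|² dz.
The normalization integral ∫|u|²dz over the whole domain equals L/2·A², and A² cancels in the ratio.
Substituting t = z/L, A² and the length scale cancel in the ratio: P = ∫_{1/2}^{2/3} sin(4·π·t)^2 dt / ∫_{0}^{1} sin(4·π·t)^2 dt.
Using ∫ sin(4·π·t)^2 dt = t/2 - sin(4·π·t)·cos(4·π·t)/(8·π), the numerator is √(3)/(32·π) + 1/12 and the denominator is 1/2.
Taking the ratio, P = (√(3)/16 + π/6)/π.

P ≈ 0.201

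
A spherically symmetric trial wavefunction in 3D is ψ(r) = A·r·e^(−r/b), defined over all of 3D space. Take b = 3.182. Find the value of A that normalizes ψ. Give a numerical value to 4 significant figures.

The normalization condition is ∫|ψ|² 4πr² dr = 1 from 0 to ∞.
Recall ∫₀^∞ r^m e^(−r/β) dr = m!·β^(m+1), ∫|ψ|² 4πr² dr = A²·(3·π·b^5).
Setting this equal to 1 gives A² = 1/(3·π·b^5).
With b = 3.182: A² = 0.00032526 and A = 0.018035.

A ≈ 0.01803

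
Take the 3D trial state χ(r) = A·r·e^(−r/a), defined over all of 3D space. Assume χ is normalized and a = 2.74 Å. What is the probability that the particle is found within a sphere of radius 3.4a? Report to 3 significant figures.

P ≈ 0.808

Integrate the radial probability density 4πr²|χ|² over r ≤ 3.4a.
The full normalization integral is A²·[3·π·a^5] = 1, fixing A².
Substituting u = r/a, A², 4π and the length scale all cancel in the ratio: P = ∫_{0}^{3.4} u^4·e^(-2·u) du / ∫_{0}^{∞} u^4·e^(-2·u) du.
With ∫ u^4·e^(-2·u) du = -(u^4/2 + u^3 + 3·u^2/2 + 3·u/2 + 3/4)·e^(-2·u) + C, the region integral is ≈ 0.60598 and the full one is 3/4.
Taking the ratio yields P = 0.8080.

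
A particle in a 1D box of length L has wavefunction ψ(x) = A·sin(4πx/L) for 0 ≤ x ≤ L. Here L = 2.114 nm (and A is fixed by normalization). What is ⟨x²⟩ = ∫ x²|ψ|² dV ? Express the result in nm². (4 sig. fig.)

The expectation value is the |ψ|²-weighted average of x^2: ∫ x^2|ψ|² dx.
Since the A² factors cancel between numerator and denominator, ⟨x²⟩ = -L^2/(32·π^2) + L^2/3.
With L = 2.114, ⟨x^2⟩ = 1.4755.

⟨x^2⟩ ≈ 1.476 nm^2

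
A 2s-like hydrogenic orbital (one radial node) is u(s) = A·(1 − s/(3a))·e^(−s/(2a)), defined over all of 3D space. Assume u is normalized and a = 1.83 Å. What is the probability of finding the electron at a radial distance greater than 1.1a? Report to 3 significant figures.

With dV = 4πs²ds, the probability is ∫|u|² dV over s > 1.1a.
The full normalization integral is A²·[8·π·a^3/3] = 1, fixing A².
Let t = s/a; then A², 4π and the length scale all cancel, so P = ∫_{1.1}^{∞} t^2·(1 - t/3)^2·e^(-t) dt ÷ ∫_{0}^{∞} t^2·(1 - t/3)^2·e^(-t) dt.
An antiderivative of t^2·(1 - t/3)^2·e^(-t) is (-t^4 + 2·t^3 - 3·t^2 - 6·t - 6)·e^(-t)/9; evaluating from 1.1 to ∞ gives ≈ 0.55597, while the full integral is 2/3.
Taking the ratio yields P = 0.8340.

P ≈ 0.834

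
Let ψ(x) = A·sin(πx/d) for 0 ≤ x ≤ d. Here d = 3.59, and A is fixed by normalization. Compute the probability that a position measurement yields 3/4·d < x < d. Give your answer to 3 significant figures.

The probability is P = ∫ |ψ|² dx over [3/4·d, d].
Since A² = 1/(d/2), this is the region integral divided by the full normalization integral.
Let u = x/d; then A² and the length scale cancel, so P = ∫_{3/4}^{1} sin(π·u)^2 du ÷ ∫_{0}^{1} sin(π·u)^2 du.
With ∫ sin(π·u)^2 du = u/2 - sin(2·π·u)/(4·π) + C, the region integral is 1/8 - 1/(4·π) and the full one is 1/2.
Evaluating gives P = (-2 + π)/(4·π).

P ≈ 0.0908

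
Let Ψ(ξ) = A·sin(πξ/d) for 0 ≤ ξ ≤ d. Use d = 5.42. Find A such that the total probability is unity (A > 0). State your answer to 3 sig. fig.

A ≈ 0.607

Require ∫ |Ψ|² dξ = 1 over the whole domain.
∫|Ψ|² dξ = A²·(d/2).
So A² = (d/2)^(−1).
With d = 5.42: A² = 0.3690 and A = 0.6075.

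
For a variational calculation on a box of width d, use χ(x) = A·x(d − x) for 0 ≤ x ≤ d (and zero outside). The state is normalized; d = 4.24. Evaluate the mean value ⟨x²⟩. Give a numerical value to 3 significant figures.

By definition ⟨x²⟩ = ∫ x^2 |χ(x)|² dx.
Expanding the polynomial and integrating term by term, the ratio of the moment integral to the normalization integral gives ⟨x²⟩ = 2·d^2/7.
Putting d = 4.24 gives 5.136.

⟨x^2⟩ ≈ 5.14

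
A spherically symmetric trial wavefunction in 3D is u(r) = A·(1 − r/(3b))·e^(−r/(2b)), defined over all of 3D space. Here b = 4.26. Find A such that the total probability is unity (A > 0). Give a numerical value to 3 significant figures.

Require ∫ |u|² 4πr² dr = 1 over the whole domain.
The angular integral contributes 4π, leaving ∫₀^∞ r²|u|² dr.
The integral (without the A² prefactor) comes out to 8·π·b^3/3.
So A² = (8·π·b^3/3)^(−1).
Plugging in b = 4.26 yields A = 0.03929.

A ≈ 0.0393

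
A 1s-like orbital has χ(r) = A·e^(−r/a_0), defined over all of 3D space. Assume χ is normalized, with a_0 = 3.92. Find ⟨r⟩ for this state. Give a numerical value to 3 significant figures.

⟨r⟩ ≈ 5.88

By definition ⟨r⟩ = ∫ r |χ(r)|² 4πr² dr.
With ∫₀^∞ r^3 e^(−αr) dr = 3!/α^4, evaluating both integrals, ⟨r⟩ = 3·a_0/2.
Putting a_0 = 3.92 gives 5.880.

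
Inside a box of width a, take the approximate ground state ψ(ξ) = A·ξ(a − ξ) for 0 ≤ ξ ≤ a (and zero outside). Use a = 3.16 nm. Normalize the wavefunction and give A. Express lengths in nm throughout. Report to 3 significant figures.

A ≈ 0.309 nm^(-5/2)

The normalization condition is ∫|ψ|² dξ = 1 from 0 to a.
The integral (without the A² prefactor) comes out to a^5/30.
Substituting a = 3.16 gives A² = 0.09521, so A = 0.3086.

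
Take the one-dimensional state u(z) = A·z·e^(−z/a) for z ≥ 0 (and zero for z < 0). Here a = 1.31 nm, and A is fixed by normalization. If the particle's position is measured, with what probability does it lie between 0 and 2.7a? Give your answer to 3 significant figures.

The probability is P = ∫ |u|² dz over [0, 2.7a].
The normalization integral ∫|u|²dz over the whole domain equals a^3/4·A², and A² cancels in the ratio.
Substituting t = z/a, A² and the length scale cancel in the ratio: P = ∫_{0}^{2.7} t^2·e^(-2·t) dt / ∫_{0}^{∞} t^2·e^(-2·t) dt.
With ∫ t^2·e^(-2·t) dt = -(2·t^2 + 2·t + 1)·e^(-2·t)/4 + C, the region integral is 1/4 - 1049·e^(-27/5)/200 and the full one is 1/4.
Taking the ratio, P = 0.9052.

P ≈ 0.905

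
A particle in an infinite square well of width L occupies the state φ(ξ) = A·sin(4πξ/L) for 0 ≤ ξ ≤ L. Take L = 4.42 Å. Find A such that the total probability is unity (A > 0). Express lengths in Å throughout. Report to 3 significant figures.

Normalization requires ∫|φ|² dξ = 1, integrated from 0 to L.
Using sin²θ = (1 − cos 2θ)/2, with φ = A·sin(4πξ/L), the integral evaluates to A²·[L/2].
Hence A² = 1/[L/2].
Plugging in L = 4.42 yields A = 0.6727.

A ≈ 0.673 Å^(-1/2)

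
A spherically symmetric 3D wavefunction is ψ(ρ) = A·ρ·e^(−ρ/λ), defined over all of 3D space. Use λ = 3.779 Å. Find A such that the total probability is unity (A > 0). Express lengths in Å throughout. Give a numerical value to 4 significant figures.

A ≈ 0.01173 Å^(-5/2)

Require ∫ |ψ|² 4πρ² dρ = 1 over the whole domain.
In 3D with spherical symmetry the volume element is 4πρ² dρ.
Using ∫₀^∞ ρⁿ e^(−αρ) dρ = n!/αⁿ⁺¹, with ψ = A·ρ·e^(−ρ/λ), the integral evaluates to A²·[3·π·λ^5].
So A² = (3·π·λ^5)^(−1).
Plugging in λ = 3.779 yields A = 0.011733.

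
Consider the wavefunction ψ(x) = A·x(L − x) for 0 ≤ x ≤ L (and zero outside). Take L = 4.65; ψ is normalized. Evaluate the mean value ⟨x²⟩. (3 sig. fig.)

⟨x^2⟩ ≈ 6.18

⟨x²⟩ = ∫ x^2 |ψ|² dx over the full domain.
The ratio of the moment integral to the normalization integral gives ⟨x²⟩ = 2·L^2/7.
Putting L = 4.65 gives 6.178.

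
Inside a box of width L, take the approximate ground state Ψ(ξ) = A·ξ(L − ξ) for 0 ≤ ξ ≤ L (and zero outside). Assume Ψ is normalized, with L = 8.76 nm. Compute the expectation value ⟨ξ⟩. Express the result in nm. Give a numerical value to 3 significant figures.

By definition ⟨ξ⟩ = ∫ ξ |Ψ(ξ)|² dξ.
Expanding the polynomial and integrating term by term, since the A² factors cancel between numerator and denominator, ⟨ξ⟩ = L/2.
With L = 8.76, ⟨ξ⟩ = 4.380.

⟨ξ⟩ ≈ 4.38 nm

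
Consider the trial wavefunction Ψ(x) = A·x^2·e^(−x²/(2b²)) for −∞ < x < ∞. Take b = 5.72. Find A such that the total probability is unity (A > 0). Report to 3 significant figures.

A ≈ 0.0111

Normalization requires ∫|Ψ|² dx = 1, integrated from −∞ to ∞.
Using the Gaussian integral ∫_{−∞}^{∞} e^(−αx²) dx = √(π/α), ∫|Ψ|² dx = A²·(3·√(π)·b^5/4).
So A² = (3·√(π)·b^5/4)^(−1).
Substituting b = 5.72 gives A² = 0.0001229, so A = 0.01108.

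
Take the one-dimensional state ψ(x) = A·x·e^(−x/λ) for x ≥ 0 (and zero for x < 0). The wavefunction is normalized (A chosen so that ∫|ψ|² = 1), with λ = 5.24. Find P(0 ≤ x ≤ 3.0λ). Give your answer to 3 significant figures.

The probability is P = ∫ |ψ|² dx over [0, 3.0λ].
The normalization integral ∫|ψ|²dx over the whole domain equals λ^3/4·A², and A² cancels in the ratio.
In terms of u = x/λ (A² and the length scale cancel between numerator and denominator), P = [∫_{0}^{3.0} u^2·e^(-2·u) du] / [∫_{0}^{∞} u^2·e^(-2·u) du].
With ∫ u^2·e^(-2·u) du = -(2·u^2 + 2·u + 1)·e^(-2·u)/4 + C, the region integral is 1/4 - 25·e^(-6)/4 and the full one is 1/4.
The result is P = 0.9380.

P ≈ 0.938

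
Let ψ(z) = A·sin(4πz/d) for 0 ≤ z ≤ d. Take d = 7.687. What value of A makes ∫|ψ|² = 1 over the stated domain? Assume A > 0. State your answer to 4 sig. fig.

Normalization requires ∫|ψ|² dz = 1, integrated from 0 to d.
Using sin²θ = (1 − cos 2θ)/2, carrying out the integral gives A² · d/2.
So A² = (d/2)^(−1).
Plugging in d = 7.687 yields A = 0.51008.

A ≈ 0.5101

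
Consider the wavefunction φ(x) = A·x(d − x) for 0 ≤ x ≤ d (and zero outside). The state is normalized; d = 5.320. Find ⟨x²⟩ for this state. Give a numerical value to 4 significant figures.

The expectation value is the |φ|²-weighted average of x^2: ∫ x^2|φ|² dx.
The ratio of the moment integral to the normalization integral gives ⟨x²⟩ = 2·d^2/7.
Putting d = 5.320 gives 8.0864.

⟨x^2⟩ ≈ 8.086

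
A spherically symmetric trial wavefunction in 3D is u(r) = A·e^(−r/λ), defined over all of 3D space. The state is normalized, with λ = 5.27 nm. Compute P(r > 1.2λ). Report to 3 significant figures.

Integrate the radial probability density 4πr²|u|² over r > 1.2λ.
The full normalization integral is A²·[π·λ^3] = 1, fixing A².
Let t = r/λ; then A², 4π and the length scale all cancel, so P = ∫_{1.2}^{∞} t^2·e^(-2·t) dt ÷ ∫_{0}^{∞} t^2·e^(-2·t) dt.
Using ∫ t^2·e^(-2·t) dt = -(2·t^2 + 2·t + 1)·e^(-2·t)/4, the numerator is 157·e^(-12/5)/100 and the denominator is 1/4.
This evaluates to P = 0.5697.

P ≈ 0.570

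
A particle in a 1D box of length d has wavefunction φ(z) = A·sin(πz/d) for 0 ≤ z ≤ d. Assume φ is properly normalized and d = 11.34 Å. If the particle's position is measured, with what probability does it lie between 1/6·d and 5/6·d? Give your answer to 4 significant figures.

|φ|² is the probability density, so P = ∫_{1/6·d}^{5/6·d} |φ|² dz.
With A² fixed by ∫|φ|² = 1, i.e. A² = (d/2)^(−1), substitute and integrate.
In terms of u = z/d (A² and the length scale cancel between numerator and denominator), P = [∫_{1/6}^{5/6} sin(π·u)^2 du] / [∫_{0}^{1} sin(π·u)^2 du].
Using ∫ sin(π·u)^2 du = u/2 - sin(2·π·u)/(4·π), the numerator is √(3)/(4·π) + 1/3 and the denominator is 1/2.
Evaluating gives P = √(3)/(2·π) + 2/3.

P ≈ 0.9423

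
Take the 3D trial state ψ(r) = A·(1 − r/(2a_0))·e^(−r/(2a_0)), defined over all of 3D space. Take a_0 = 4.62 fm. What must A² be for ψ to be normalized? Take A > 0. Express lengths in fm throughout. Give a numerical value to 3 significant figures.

The normalization condition is ∫|ψ|² 4πr² dr = 1 from 0 to ∞.
Recall ∫₀^∞ r^m e^(−r/β) dr = m!·β^(m+1), ∫|ψ|² 4πr² dr = A²·(8·π·a_0^3).
Hence A² = 1/[8·π·a_0^3].
Substituting a_0 = 4.62 gives A² = 0.0004035, so A = 0.02009.

A^2 ≈ 0.000403 fm^(-3)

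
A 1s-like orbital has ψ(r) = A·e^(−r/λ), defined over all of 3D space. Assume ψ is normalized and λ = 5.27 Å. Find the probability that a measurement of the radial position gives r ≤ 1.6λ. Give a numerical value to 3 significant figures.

Integrate the radial probability density 4πr²|ψ|² over r ≤ 1.6λ.
The full normalization integral is A²·[π·λ^3] = 1, fixing A².
Let u = r/λ; then A², 4π and the length scale all cancel, so P = ∫_{0}^{1.6} u^2·e^(-2·u) du ÷ ∫_{0}^{∞} u^2·e^(-2·u) du.
With ∫ u^2·e^(-2·u) du = -(2·u^2 + 2·u + 1)·e^(-2·u)/4 + C, the region integral is 1/4 - 233·e^(-16/5)/100 and the full one is 1/4.
The region integral divided by the full integral gives P = 0.6201.

P ≈ 0.620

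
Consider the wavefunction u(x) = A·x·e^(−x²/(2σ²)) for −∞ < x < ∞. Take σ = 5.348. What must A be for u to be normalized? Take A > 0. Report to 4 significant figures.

The normalization condition is ∫|u|² dx = 1 from −∞ to ∞.
Using the Gaussian integral ∫_{−∞}^{∞} e^(−αx²) dx = √(π/α), with u = A·x·e^(−x²/(2σ²)), the integral evaluates to A²·[√(π)·σ^3/2].
Plugging in σ = 5.348 yields A = 0.085890.

A ≈ 0.08589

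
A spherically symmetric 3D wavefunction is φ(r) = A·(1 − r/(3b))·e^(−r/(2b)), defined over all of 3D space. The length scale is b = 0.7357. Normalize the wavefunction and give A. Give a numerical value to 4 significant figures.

The normalization condition is ∫|φ|² 4πr² dr = 1 from 0 to ∞.
The integral (without the A² prefactor) comes out to 8·π·b^3/3.
Hence A² = 1/[8·π·b^3/3].
Substituting b = 0.7357 gives A² = 0.29976, so A = 0.54751.

A ≈ 0.5475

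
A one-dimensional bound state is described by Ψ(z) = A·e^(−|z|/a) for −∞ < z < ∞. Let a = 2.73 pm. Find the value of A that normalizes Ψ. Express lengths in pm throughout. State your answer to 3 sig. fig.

A ≈ 0.605 pm^(-1/2)

The normalization condition is ∫|Ψ|² dz = 1 from −∞ to ∞.
∫|Ψ|² dz = A²·(a).
Substituting a = 2.73 gives A² = 0.3663, so A = 0.6052.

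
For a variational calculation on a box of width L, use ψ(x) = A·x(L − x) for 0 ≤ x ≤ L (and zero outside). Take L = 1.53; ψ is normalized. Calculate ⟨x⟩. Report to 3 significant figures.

⟨x⟩ ≈ 0.765

The expectation value is the |ψ|²-weighted average of x: ∫ x|ψ|² dx.
Since the A² factors cancel between numerator and denominator, ⟨x⟩ = L/2.
Putting L = 1.53 gives 0.7650.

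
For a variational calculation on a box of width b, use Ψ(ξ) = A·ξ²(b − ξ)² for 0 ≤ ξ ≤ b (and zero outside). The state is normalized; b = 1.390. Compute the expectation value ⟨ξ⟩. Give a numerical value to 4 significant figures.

By definition ⟨ξ⟩ = ∫ ξ |Ψ(ξ)|² dξ.
Expanding the polynomial and integrating term by term, evaluating both integrals, ⟨ξ⟩ = b/2.
With b = 1.390, ⟨ξ⟩ = 0.69500.

⟨ξ⟩ ≈ 0.6950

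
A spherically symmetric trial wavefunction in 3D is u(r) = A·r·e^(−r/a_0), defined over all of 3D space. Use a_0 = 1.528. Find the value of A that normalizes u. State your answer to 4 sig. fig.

A ≈ 0.1129

Normalization requires ∫|u|² 4πr² dr = 1, integrated from 0 to ∞.
In 3D with spherical symmetry the volume element is 4πr² dr.
With ∫₀^∞ r^4 e^(−αr) dr = 4!/α^5, carrying out the integral gives A² · 3·π·a_0^5.
So A² = (3·π·a_0^5)^(−1).
With a_0 = 1.528: A² = 0.012738 and A = 0.11286.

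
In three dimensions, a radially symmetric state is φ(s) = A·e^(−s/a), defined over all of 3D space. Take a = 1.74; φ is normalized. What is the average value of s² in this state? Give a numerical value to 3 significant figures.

The expectation value is the |φ|²-weighted average of s^2: ∫ s^2|φ|² 4πs² ds.
The ratio of the moment integral to the normalization integral gives ⟨s²⟩ = 3·a^2.
Putting a = 1.74 gives 9.083.

⟨s^2⟩ ≈ 9.08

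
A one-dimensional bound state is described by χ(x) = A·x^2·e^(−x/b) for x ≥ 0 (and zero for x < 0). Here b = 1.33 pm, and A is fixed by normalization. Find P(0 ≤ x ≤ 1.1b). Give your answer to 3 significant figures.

The probability is P = ∫ |χ|² dx over [0, 1.1b].
With A² fixed by ∫|χ|² = 1, i.e. A² = (3·b^5/4)^(−1), substitute and integrate.
Let u = x/b; then A² and the length scale cancel, so P = ∫_{0}^{1.1} u^4·e^(-2·u) du ÷ ∫_{0}^{∞} u^4·e^(-2·u) du.
An antiderivative of u^4·e^(-2·u) is -(u^4/2 + u^3 + 3·u^2/2 + 3·u/2 + 3/4)·e^(-2·u); evaluating from 0 to 1.1 gives ≈ 0.054372, while the full integral is 3/4.
Evaluating gives P = 0.07250.

P ≈ 0.0725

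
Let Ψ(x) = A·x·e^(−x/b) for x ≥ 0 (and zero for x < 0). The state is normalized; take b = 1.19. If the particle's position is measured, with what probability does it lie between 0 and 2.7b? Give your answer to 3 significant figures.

P ≈ 0.905

|Ψ|² is the probability density, so P = ∫_{0}^{2.7b} |Ψ|² dx.
Since A² = 1/(b^3/4), this is the region integral divided by the full normalization integral.
Substituting u = x/b, A² and the length scale cancel in the ratio: P = ∫_{0}^{2.7} u^2·e^(-2·u) du / ∫_{0}^{∞} u^2·e^(-2·u) du.
Using ∫ u^2·e^(-2·u) du = -(2·u^2 + 2·u + 1)·e^(-2·u)/4, the numerator is 1/4 - 1049·e^(-27/5)/200 and the denominator is 1/4.
Evaluating gives P = 0.9052.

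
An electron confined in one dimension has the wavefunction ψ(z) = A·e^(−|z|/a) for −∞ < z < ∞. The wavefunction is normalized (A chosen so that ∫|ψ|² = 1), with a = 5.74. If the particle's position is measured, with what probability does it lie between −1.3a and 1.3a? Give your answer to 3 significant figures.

P ≈ 0.926

The probability is P = ∫ |ψ|² dz over [−1.3a, 1.3a].
With A² fixed by ∫|ψ|² = 1, i.e. A² = (a)^(−1), substitute and integrate.
By symmetry take twice the z ≥ 0 contribution in numerator and denominator; the 2's cancel. Substituting u = z/a, A² and the length scale cancel in the ratio: P = ∫_{0}^{1.3} e^(-2·u) du / ∫_{0}^{∞} e^(-2·u) du.
An antiderivative of e^(-2·u) is -e^(-2·u)/2; evaluating from 0 to 1.3 gives 1/2 - e^(-13/5)/2, while the full integral is 1/2.
The result is P = 0.9257.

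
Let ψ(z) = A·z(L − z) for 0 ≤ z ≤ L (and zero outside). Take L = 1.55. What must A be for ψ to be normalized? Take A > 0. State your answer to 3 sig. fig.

Normalization requires ∫|ψ|² dz = 1, integrated from 0 to L.
Expanding the polynomial and integrating term by term, carrying out the integral gives A² · L^5/30.
Hence A² = 1/[L^5/30].
Substituting L = 1.55 gives A² = 3.353, so A = 1.831.

A ≈ 1.83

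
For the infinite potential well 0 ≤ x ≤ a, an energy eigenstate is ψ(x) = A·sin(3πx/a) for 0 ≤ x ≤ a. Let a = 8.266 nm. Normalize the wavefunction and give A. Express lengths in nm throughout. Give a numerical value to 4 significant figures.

A ≈ 0.4919 nm^(-1/2)

We need A² ∫|f|² dx = 1, taking the integral from 0 to a.
With ∫₀^a sin²(nπx/a) dx = a/2, carrying out the integral gives A² · a/2.
So A² = (a/2)^(−1).
Plugging in a = 8.266 yields A = 0.49189.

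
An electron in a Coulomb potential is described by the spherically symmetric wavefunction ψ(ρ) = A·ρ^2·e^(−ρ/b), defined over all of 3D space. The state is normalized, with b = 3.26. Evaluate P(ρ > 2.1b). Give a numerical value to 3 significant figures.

P ≈ 0.867

Integrate the radial probability density 4πρ²|ψ|² over ρ > 2.1b.
The full normalization integral is A²·[45·π·b^7/2] = 1, fixing A².
Let u = ρ/b; then A², 4π and the length scale all cancel, so P = ∫_{2.1}^{∞} u^6·e^(-2·u) du ÷ ∫_{0}^{∞} u^6·e^(-2·u) du.
With ∫ u^6·e^(-2·u) du = -(4·u^6 + 12·u^5 + 30·u^4 + 60·u^3 + 90·u^2 + 90·u + 45)·e^(-2·u)/8 + C, the region integral is ≈ 4.8795 and the full one is 45/8.
The region integral divided by the full integral gives P = 0.8675.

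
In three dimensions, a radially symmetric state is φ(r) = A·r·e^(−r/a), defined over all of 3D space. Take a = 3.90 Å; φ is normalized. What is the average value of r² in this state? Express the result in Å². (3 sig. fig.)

The expectation value is the |φ|²-weighted average of r^2: ∫ r^2|φ|² 4πr² dr.
Recall ∫₀^∞ r^m e^(−r/β) dr = m!·β^(m+1), since the A² factors cancel between numerator and denominator, ⟨r²⟩ = 15·a^2/2.
With a = 3.90, ⟨r^2⟩ = 114.1.

⟨r^2⟩ ≈ 114 Å^2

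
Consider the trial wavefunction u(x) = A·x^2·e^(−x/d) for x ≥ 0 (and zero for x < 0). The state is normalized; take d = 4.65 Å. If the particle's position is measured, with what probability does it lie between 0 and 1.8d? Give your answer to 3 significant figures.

P ≈ 0.294

|u|² is the probability density, so P = ∫_{0}^{1.8d} |u|² dx.
Since A² = 1/(3·d^5/4), this is the region integral divided by the full normalization integral.
In terms of t = x/d (A² and the length scale cancel between numerator and denominator), P = [∫_{0}^{1.8} t^4·e^(-2·t) dt] / [∫_{0}^{∞} t^4·e^(-2·t) dt].
Using ∫ t^4·e^(-2·t) dt = -(t^4/2 + t^3 + 3·t^2/2 + 3·t/2 + 3/4)·e^(-2·t), the numerator is ≈ 0.22017 and the denominator is 3/4.
Evaluating gives P = 0.2936.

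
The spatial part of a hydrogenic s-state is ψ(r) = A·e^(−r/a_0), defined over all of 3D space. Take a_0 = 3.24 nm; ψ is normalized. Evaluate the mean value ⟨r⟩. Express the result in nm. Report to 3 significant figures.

⟨r⟩ ≈ 4.86 nm

⟨r⟩ = ∫ r |ψ|² 4πr² dr over the full domain.
Recall ∫₀^∞ r^m e^(−r/β) dr = m!·β^(m+1), since the A² factors cancel between numerator and denominator, ⟨r⟩ = 3·a_0/2.
Putting a_0 = 3.24 gives 4.860.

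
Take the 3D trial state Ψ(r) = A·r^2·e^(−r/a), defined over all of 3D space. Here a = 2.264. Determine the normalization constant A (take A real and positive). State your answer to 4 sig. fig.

We need A² ∫|f|² 4πr² dr = 1, taking the integral from 0 to ∞.
∫|Ψ|² 4πr² dr = A²·(45·π·a^7/2).
So A² = (45·π·a^7/2)^(−1).
Substituting a = 2.264 gives A² = 0.000046402, so A = 0.0068119.

A ≈ 0.006812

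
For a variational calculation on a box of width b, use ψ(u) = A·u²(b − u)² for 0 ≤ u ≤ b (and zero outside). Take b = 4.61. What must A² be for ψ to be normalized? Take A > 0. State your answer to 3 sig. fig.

The normalization condition is ∫|ψ|² du = 1 from 0 to b.
Expanding the polynomial and integrating term by term, carrying out the integral gives A² · b^9/630.
With b = 4.61: A² = 0.0006699 and A = 0.02588.

A^2 ≈ 0.000670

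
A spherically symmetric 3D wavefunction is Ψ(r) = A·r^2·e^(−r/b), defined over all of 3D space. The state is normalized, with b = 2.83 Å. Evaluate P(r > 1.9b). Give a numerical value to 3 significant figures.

P ≈ 0.909

With dV = 4πr²dr, the probability is ∫|Ψ|² dV over r > 1.9b.
A² is fixed by ∫₀^∞ 4πr²|Ψ|² dr = 1, i.e. A² = (45·π·b^7/2)^(−1).
In terms of u = r/b (A², 4π and the length scale all cancel between numerator and denominator), P = [∫_{1.9}^{∞} u^6·e^(-2·u) du] / [∫_{0}^{∞} u^6·e^(-2·u) du].
Using ∫ u^6·e^(-2·u) du = -(4·u^6 + 12·u^5 + 30·u^4 + 60·u^3 + 90·u^2 + 90·u + 45)·e^(-2·u)/8, the numerator is ≈ 5.1137 and the denominator is 45/8.
This evaluates to P = 0.9091.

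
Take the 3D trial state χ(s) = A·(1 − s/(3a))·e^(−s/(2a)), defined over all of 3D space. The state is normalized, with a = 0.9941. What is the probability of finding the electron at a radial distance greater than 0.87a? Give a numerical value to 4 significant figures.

P = ∫ |χ|² 4πs² ds over s > 0.87a.
The full normalization integral is A²·[8·π·a^3/3] = 1, fixing A².
Let u = s/a; then A², 4π and the length scale all cancel, so P = ∫_{0.87}^{∞} u^2·(1 - u/3)^2·e^(-u) du ÷ ∫_{0}^{∞} u^2·(1 - u/3)^2·e^(-u) du.
Using ∫ u^2·(1 - u/3)^2·e^(-u) du = (-u^4 + 2·u^3 - 3·u^2 - 6·u - 6)·e^(-u)/9, the numerator is ≈ 0.593356 and the denominator is 2/3.
This evaluates to P = 0.89003.

P ≈ 0.8900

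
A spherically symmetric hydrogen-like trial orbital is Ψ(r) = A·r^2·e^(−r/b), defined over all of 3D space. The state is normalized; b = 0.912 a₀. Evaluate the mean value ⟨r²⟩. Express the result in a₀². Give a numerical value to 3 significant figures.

⟨r²⟩ = ∫ r^2 |Ψ|² 4πr² dr over the full domain.
The ratio of the moment integral to the normalization integral gives ⟨r²⟩ = 14·b^2.
Putting b = 0.912 gives 11.64.

⟨r^2⟩ ≈ 11.6 a₀^2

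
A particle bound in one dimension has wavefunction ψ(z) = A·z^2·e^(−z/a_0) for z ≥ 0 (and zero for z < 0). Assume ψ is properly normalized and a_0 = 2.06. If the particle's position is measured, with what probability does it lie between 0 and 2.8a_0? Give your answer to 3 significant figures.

P = ∫_{0}^{2.8a_0} |ψ(z)|² dz.
With A² fixed by ∫|ψ|² = 1, i.e. A² = (3·a_0^5/4)^(−1), substitute and integrate.
Let u = z/a_0; then A² and the length scale cancel, so P = ∫_{0}^{2.8} u^4·e^(-2·u) du ÷ ∫_{0}^{∞} u^4·e^(-2·u) du.
An antiderivative of u^4·e^(-2·u) is -(u^4/2 + u^3 + 3·u^2/2 + 3·u/2 + 3/4)·e^(-2·u); evaluating from 0 to 2.8 gives ≈ 0.49339, while the full integral is 3/4.
This works out to P = 0.6578.

P ≈ 0.658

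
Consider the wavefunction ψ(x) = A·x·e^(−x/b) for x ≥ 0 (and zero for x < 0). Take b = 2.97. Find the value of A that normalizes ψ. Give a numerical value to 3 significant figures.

A ≈ 0.391

The normalization condition is ∫|ψ|² dx = 1 from 0 to ∞.
Recall ∫₀^∞ x^m e^(−x/β) dx = m!·β^(m+1), ∫|ψ|² dx = A²·(b^3/4).
With b = 2.97: A² = 0.1527 and A = 0.3907.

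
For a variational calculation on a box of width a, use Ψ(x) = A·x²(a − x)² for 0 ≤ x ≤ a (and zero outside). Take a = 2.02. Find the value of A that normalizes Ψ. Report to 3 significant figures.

A ≈ 1.06

Normalization requires ∫|Ψ|² dx = 1, integrated from 0 to a.
Carrying out the integral gives A² · a^9/630.
So A² = (a^9/630)^(−1).
Substituting a = 2.02 gives A² = 1.125, so A = 1.061.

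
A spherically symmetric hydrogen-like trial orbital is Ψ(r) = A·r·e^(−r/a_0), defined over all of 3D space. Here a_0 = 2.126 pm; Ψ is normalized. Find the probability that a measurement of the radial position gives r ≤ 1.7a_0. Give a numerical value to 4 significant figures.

P ≈ 0.2558

Integrate the radial probability density 4πr²|Ψ|² over r ≤ 1.7a_0.
Normalization gives A² = 1/(3·π·a_0^5).
In terms of u = r/a_0 (A², 4π and the length scale all cancel between numerator and denominator), P = [∫_{0}^{1.7} u^4·e^(-2·u) du] / [∫_{0}^{∞} u^4·e^(-2·u) du].
Using ∫ u^4·e^(-2·u) du = -(u^4/2 + u^3 + 3·u^2/2 + 3·u/2 + 3/4)·e^(-2·u), the numerator is ≈ 0.191864 and the denominator is 3/4.
This evaluates to P = 0.25582.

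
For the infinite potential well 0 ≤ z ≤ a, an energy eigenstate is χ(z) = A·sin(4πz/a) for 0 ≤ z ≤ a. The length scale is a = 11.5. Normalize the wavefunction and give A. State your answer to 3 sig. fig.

We need A² ∫|f|² dz = 1, taking the integral from 0 to a.
With ∫₀^a sin²(nπz/a) dz = a/2, carrying out the integral gives A² · a/2.
Setting this equal to 1 gives A² = 1/(a/2).
With a = 11.5: A² = 0.1739 and A = 0.4170.

A ≈ 0.417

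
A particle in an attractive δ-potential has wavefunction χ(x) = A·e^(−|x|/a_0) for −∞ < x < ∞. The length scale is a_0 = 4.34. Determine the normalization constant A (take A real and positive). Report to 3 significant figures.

A ≈ 0.480

Normalization requires ∫|χ|² dx = 1, integrated from −∞ to ∞.
The integral (without the A² prefactor) comes out to a_0.
Setting this equal to 1 gives A² = 1/(a_0).
Plugging in a_0 = 4.34 yields A = 0.4800.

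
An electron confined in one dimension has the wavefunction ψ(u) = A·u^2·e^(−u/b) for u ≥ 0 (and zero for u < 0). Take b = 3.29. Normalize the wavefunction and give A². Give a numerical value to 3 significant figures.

We need A² ∫|f|² du = 1, taking the integral from 0 to ∞.
Carrying out the integral gives A² · 3·b^5/4.
Substituting b = 3.29 gives A² = 0.003459, so A = 0.05881.

A^2 ≈ 0.00346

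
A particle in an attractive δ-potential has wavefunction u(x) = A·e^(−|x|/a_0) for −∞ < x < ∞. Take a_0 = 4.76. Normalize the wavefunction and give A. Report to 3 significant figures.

A ≈ 0.458

Require ∫ |u|² dx = 1 over the whole domain.
Carrying out the integral gives A² · a_0.
Setting this equal to 1 gives A² = 1/(a_0).
Substituting a_0 = 4.76 gives A² = 0.2101, so A = 0.4583.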